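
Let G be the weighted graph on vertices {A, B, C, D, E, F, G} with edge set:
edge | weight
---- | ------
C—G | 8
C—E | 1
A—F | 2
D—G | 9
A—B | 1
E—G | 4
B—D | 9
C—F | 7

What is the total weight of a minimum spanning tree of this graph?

Prim, starting at B.
Step 1: frontier [A—B 1, B—D 9] → take A—B (1); add A.
Step 2: frontier [A—F 2, B—D 9] → take A—F (2); add F.
Step 3: frontier [B—D 9, C—F 7] → take C—F (7); add C.
Step 4: frontier [B—D 9, C—E 1, C—G 8] → take C—E (1); add E.
Step 5: frontier [B—D 9, C—G 8, E—G 4] → take E—G (4); add G.
Step 6: frontier [B—D 9, D—G 9] → take B—D (9); add D.
MST edges: A—B, A—F, C—F, C—E, E—G, B—D; total weight 1+2+7+1+4+9 = 24.

24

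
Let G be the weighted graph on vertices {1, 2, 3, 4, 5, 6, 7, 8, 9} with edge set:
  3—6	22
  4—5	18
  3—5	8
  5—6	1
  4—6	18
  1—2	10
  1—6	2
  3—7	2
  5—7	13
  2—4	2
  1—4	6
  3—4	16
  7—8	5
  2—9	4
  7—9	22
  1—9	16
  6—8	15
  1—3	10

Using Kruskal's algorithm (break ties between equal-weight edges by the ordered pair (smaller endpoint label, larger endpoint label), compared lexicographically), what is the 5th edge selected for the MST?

Kruskal's algorithm — process edges by increasing weight (ties by edge label):
5—6 (1): add — endpoints in different components.
1—6 (2): add — endpoints in different components.
2—4 (2): add — endpoints in different components.
3—7 (2): add — endpoints in different components.
2—9 (4): add — endpoints in different components.
7—8 (5): add — endpoints in different components.
1—4 (6): add — endpoints in different components.
3—5 (8): add — endpoints in different components.
The 5th edge added is 2—9.

2-9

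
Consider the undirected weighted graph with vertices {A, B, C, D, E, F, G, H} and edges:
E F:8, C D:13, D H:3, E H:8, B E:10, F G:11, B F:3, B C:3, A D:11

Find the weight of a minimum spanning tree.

Kruskal: consider edges lightest-first.
B C (3): add — endpoints in different components.
B F (3): add — endpoints in different components.
D H (3): add — endpoints in different components.
E F (8): add — endpoints in different components.
E H (8): add — endpoints in different components.
B E (10): skip — B and E already connected.
A D (11): add — endpoints in different components.
F G (11): add — endpoints in different components.
MST edges: B C, B F, D H, E F, E H, A D, F G; total weight 3+3+3+8+8+11+11 = 47.

47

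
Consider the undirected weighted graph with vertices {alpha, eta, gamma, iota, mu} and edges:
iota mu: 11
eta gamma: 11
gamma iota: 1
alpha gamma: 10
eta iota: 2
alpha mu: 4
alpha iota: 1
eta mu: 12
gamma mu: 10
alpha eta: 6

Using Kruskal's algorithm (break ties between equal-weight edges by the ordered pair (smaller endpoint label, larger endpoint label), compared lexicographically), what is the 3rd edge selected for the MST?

Kruskal's algorithm — process edges by increasing weight (ties by edge label):
alpha iota (1): add — endpoints in different components.
gamma iota (1): add — endpoints in different components.
eta iota (2): add — endpoints in different components.
alpha mu (4): add — endpoints in different components.
The 3rd edge added is eta iota.

eta-iota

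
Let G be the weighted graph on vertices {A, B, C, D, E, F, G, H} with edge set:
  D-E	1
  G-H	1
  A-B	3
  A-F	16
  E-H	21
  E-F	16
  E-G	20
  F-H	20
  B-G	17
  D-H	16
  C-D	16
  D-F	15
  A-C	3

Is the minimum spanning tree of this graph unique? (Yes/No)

Kruskal's algorithm — process edges by increasing weight (ties by edge label):
D-E (1): add — endpoints in different components.
G-H (1): add — endpoints in different components.
A-B (3): add — endpoints in different components.
A-C (3): add — endpoints in different components.
D-F (15): add — endpoints in different components.
A-F (16): add — endpoints in different components.
C-D (16): skip — C and D already connected.
D-H (16): add — endpoints in different components.
Non-tree edge C-D has weight 16, equal to the heaviest edge on its tree cycle — swapping gives another MST of the same weight. Not unique.

No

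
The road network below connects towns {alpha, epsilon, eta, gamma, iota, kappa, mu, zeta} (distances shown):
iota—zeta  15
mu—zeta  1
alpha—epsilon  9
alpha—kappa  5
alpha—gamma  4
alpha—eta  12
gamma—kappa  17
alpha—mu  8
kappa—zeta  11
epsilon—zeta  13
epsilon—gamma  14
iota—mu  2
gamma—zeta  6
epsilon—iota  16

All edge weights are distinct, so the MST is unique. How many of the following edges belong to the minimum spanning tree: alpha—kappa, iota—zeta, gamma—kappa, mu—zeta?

2

Kruskal: consider edges lightest-first.
mu—zeta (1): add — endpoints in different components.
iota—mu (2): add — endpoints in different components.
alpha—gamma (4): add — endpoints in different components.
alpha—kappa (5): add — endpoints in different components.
gamma—zeta (6): add — endpoints in different components.
alpha—mu (8): skip — alpha and mu already connected.
alpha—epsilon (9): add — endpoints in different components.
kappa—zeta (11): skip — kappa and zeta already connected.
alpha—eta (12): add — endpoints in different components.
MST edge set: {mu—zeta, iota—mu, alpha—gamma, alpha—kappa, gamma—zeta, alpha—epsilon, alpha—eta}.
Of the listed edges, {alpha—kappa, mu—zeta} are in the MST → 2.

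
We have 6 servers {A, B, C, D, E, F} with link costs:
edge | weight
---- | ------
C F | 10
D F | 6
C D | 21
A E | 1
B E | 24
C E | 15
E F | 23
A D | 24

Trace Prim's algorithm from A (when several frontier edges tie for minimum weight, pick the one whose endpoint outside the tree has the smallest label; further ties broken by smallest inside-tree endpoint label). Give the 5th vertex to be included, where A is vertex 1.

Prim, starting at A.
Step 1: cheapest edge leaving the tree is A E (1); add E.
Step 2: cheapest edge leaving the tree is C E (15); add C.
Step 3: cheapest edge leaving the tree is C F (10); add F.
Step 4: cheapest edge leaving the tree is D F (6); add D.
Step 5: cheapest edge leaving the tree is B E (24); add B.
Vertex order: A, E, C, F, D, B. The 5th vertex is D.

D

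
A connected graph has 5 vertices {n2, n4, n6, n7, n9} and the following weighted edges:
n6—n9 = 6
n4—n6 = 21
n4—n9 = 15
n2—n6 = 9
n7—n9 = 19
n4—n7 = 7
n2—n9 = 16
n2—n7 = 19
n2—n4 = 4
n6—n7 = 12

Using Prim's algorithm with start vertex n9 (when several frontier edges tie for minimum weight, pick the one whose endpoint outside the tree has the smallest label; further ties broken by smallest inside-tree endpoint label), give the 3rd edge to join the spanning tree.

n2-n4

Prim, starting at n9.
Step 1: frontier [n6—n9 6, n4—n9 15, n2—n9 16, n7—n9 19] → take n6—n9 (6); add n6.
Step 2: frontier [n2—n6 9, n6—n7 12, n4—n6 21, n4—n9 15, n2—n9 16, n7—n9 19] → take n2—n6 (9); add n2.
Step 3: frontier [n2—n4 4, n2—n7 19, n6—n7 12, n4—n6 21, n4—n9 15, n7—n9 19] → take n2—n4 (4); add n4.
Step 4: frontier [n2—n7 19, n4—n7 7, n6—n7 12, n7—n9 19] → take n4—n7 (7); add n7.
The 3rd edge added is n2—n4.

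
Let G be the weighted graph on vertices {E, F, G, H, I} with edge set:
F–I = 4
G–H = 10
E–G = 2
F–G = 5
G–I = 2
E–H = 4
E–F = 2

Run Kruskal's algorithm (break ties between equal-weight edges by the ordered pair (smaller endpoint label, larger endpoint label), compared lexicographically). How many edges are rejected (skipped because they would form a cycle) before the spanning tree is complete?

Kruskal: consider edges lightest-first.
E–F (2): add — endpoints in different components.
E–G (2): add — endpoints in different components.
G–I (2): add — endpoints in different components.
E–H (4): add — endpoints in different components.
Edges rejected before the tree was complete: 0.

0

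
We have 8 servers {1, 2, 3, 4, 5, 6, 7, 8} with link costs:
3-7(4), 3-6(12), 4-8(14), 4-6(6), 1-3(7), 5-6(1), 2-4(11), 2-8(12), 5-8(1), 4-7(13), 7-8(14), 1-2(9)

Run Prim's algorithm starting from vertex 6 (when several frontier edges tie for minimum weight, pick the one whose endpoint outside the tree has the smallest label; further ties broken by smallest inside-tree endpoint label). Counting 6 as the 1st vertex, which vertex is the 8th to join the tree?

Grow the tree from 6 using Prim:
Step 1: cheapest edge leaving the tree is 5-6 (1); add 5.
Step 2: cheapest edge leaving the tree is 5-8 (1); add 8.
Step 3: cheapest edge leaving the tree is 4-6 (6); add 4.
Step 4: cheapest edge leaving the tree is 2-4 (11); add 2.
Step 5: cheapest edge leaving the tree is 1-2 (9); add 1.
Step 6: cheapest edge leaving the tree is 1-3 (7); add 3.
Step 7: cheapest edge leaving the tree is 3-7 (4); add 7.
Vertex order: 6, 5, 8, 4, 2, 1, 3, 7. The 8th vertex is 7.

7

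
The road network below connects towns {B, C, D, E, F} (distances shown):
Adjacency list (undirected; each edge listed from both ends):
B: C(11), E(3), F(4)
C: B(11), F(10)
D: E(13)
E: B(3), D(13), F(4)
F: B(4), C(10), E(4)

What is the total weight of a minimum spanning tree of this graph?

30

Prim, starting at F.
Step 1: frontier [B-F 4, E-F 4, C-F 10] → take B-F (4); add B.
Step 2: frontier [B-E 3, B-C 11, E-F 4, C-F 10] → take B-E (3); add E.
Step 3: frontier [B-C 11, D-E 13, C-F 10] → take C-F (10); add C.
Step 4: frontier [D-E 13] → take D-E (13); add D.
MST edges: B-F, B-E, C-F, D-E; total weight 4+3+10+13 = 30.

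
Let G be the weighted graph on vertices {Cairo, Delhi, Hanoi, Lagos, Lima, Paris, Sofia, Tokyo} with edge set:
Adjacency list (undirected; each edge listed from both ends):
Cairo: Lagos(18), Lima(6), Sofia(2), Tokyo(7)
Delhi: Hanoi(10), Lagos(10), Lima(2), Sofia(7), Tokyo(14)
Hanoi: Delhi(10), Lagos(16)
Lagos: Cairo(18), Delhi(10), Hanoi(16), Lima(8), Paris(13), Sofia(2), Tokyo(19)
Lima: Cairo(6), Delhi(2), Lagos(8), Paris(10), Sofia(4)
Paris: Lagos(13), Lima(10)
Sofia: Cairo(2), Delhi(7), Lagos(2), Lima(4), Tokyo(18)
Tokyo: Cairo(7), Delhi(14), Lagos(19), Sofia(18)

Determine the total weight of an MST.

Kruskal: consider edges lightest-first.
Cairo-Sofia (2): add — endpoints in different components.
Delhi-Lima (2): add — endpoints in different components.
Lagos-Sofia (2): add — endpoints in different components.
Lima-Sofia (4): add — endpoints in different components.
Cairo-Lima (6): skip — Lima and Cairo already connected.
Cairo-Tokyo (7): add — endpoints in different components.
Delhi-Sofia (7): skip — Sofia and Delhi already connected.
Lagos-Lima (8): skip — Lagos and Lima already connected.
Delhi-Hanoi (10): add — endpoints in different components.
Delhi-Lagos (10): skip — Lagos and Delhi already connected.
Lima-Paris (10): add — endpoints in different components.
MST edges: Cairo-Sofia, Delhi-Lima, Lagos-Sofia, Lima-Sofia, Cairo-Tokyo, Delhi-Hanoi, Lima-Paris; total weight 2+2+2+4+7+10+10 = 37.

37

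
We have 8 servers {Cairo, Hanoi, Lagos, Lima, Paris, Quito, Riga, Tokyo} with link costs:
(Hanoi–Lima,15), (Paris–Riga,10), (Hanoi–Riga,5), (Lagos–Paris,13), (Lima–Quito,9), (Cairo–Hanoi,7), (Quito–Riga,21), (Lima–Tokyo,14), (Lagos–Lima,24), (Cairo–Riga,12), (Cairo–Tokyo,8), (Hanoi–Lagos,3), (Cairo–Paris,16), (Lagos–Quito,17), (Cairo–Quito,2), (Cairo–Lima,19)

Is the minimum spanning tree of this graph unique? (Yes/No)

Kruskal's algorithm — process edges by increasing weight (ties by edge label):
Cairo–Quito (2): add — endpoints in different components.
Hanoi–Lagos (3): add — endpoints in different components.
Hanoi–Riga (5): add — endpoints in different components.
Cairo–Hanoi (7): add — endpoints in different components.
Cairo–Tokyo (8): add — endpoints in different components.
Lima–Quito (9): add — endpoints in different components.
Paris–Riga (10): add — endpoints in different components.
Every non-tree edge has weight strictly greater than the heaviest edge on the tree path between its endpoints, so the MST is unique.

Yes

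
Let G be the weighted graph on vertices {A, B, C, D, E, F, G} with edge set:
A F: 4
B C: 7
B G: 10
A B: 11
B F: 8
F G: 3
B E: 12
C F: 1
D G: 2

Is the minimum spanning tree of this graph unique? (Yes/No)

Kruskal: consider edges lightest-first.
C F (1): add. Components now {A} {B} {C,F} {D} {E} {G}
D G (2): add. Components now {A} {B} {C,F} {D,G} {E}
F G (3): add. Components now {A} {B} {C,D,F,G} {E}
A F (4): add. Components now {A,C,D,F,G} {B} {E}
B C (7): add. Components now {A,B,C,D,F,G} {E}
B F (8): skip — B and F already connected.
B G (10): skip — B and G already connected.
A B (11): skip — A and B already connected.
B E (12): add. Components now {A,B,C,D,E,F,G}
Every non-tree edge has weight strictly greater than the heaviest edge on the tree path between its endpoints, so the MST is unique.

Yes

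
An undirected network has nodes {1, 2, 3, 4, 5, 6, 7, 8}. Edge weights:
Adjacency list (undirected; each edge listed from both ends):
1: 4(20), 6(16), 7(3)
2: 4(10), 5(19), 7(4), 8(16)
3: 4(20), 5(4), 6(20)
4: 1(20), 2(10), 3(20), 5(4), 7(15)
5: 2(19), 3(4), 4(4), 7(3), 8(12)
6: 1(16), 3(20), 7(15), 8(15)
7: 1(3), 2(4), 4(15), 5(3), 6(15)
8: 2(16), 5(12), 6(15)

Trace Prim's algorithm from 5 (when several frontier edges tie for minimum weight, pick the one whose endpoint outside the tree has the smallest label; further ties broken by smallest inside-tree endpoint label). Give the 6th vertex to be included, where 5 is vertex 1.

Prim, starting at 5.
Step 1: cheapest edge leaving the tree is 5–7 (3); add 7.
Step 2: cheapest edge leaving the tree is 1–7 (3); add 1.
Step 3: cheapest edge leaving the tree is 2–7 (4); add 2.
Step 4: cheapest edge leaving the tree is 3–5 (4); add 3.
Step 5: cheapest edge leaving the tree is 4–5 (4); add 4.
Step 6: cheapest edge leaving the tree is 5–8 (12); add 8.
Step 7: cheapest edge leaving the tree is 6–7 (15); add 6.
Vertex order: 5, 7, 1, 2, 3, 4, 8, 6. The 6th vertex is 4.

4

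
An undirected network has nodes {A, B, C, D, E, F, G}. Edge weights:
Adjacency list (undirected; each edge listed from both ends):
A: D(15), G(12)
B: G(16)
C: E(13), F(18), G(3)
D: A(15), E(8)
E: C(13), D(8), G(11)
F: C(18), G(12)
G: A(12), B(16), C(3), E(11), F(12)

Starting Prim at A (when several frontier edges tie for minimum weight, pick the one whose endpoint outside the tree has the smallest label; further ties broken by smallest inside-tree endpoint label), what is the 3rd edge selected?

Prim, starting at A.
Step 1: cheapest edge leaving the tree is A-G (12); add G.
Step 2: cheapest edge leaving the tree is C-G (3); add C.
Step 3: cheapest edge leaving the tree is E-G (11); add E.
Step 4: cheapest edge leaving the tree is D-E (8); add D.
Step 5: cheapest edge leaving the tree is F-G (12); add F.
Step 6: cheapest edge leaving the tree is B-G (16); add B.
The 3rd edge added is E-G.

E-G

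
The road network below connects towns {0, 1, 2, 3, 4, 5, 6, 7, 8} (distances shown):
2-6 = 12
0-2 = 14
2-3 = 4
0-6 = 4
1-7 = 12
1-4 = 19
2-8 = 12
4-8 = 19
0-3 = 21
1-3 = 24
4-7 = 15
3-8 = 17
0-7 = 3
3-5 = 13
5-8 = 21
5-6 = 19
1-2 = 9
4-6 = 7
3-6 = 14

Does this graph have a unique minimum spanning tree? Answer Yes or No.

Kruskal's algorithm — process edges by increasing weight (ties by edge label):
0-7 (3): add — endpoints in different components.
0-6 (4): add — endpoints in different components.
2-3 (4): add — endpoints in different components.
4-6 (7): add — endpoints in different components.
1-2 (9): add — endpoints in different components.
1-7 (12): add — endpoints in different components.
2-6 (12): skip — 2 and 6 already connected.
2-8 (12): add — endpoints in different components.
3-5 (13): add — endpoints in different components.
Non-tree edge 2-6 has weight 12, equal to the heaviest edge on its tree cycle — swapping gives another MST of the same weight. Not unique.

No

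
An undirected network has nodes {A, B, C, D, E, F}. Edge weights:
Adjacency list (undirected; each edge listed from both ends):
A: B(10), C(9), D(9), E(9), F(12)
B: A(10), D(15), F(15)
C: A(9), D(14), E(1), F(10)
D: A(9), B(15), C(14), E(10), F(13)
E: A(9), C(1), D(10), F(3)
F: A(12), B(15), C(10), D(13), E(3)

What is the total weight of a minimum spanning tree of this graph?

Prim's algorithm from E:
Step 1: frontier [C-E 1, E-F 3, A-E 9, D-E 10] → take C-E (1); add C.
Step 2: frontier [A-C 9, C-F 10, C-D 14, E-F 3, A-E 9, D-E 10] → take E-F (3); add F.
Step 3: frontier [A-C 9, C-D 14, A-E 9, D-E 10, A-F 12, D-F 13, B-F 15] → take A-C (9); add A.
Step 4: frontier [A-D 9, A-B 10, C-D 14, D-E 10, D-F 13, B-F 15] → take A-D (9); add D.
Step 5: frontier [A-B 10, B-D 15, B-F 15] → take A-B (10); add B.
MST edges: C-E, E-F, A-C, A-D, A-B; total weight 1+3+9+9+10 = 32.

32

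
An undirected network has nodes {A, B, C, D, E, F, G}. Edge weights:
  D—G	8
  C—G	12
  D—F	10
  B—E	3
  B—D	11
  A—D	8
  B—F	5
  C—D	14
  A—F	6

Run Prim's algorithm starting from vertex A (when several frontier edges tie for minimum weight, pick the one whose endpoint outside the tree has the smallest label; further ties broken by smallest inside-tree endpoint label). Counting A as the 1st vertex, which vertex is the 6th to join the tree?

G

Grow the tree from A using Prim:
Step 1: frontier [A—F 6, A—D 8] → take A—F (6); add F.
Step 2: frontier [A—D 8, B—F 5, D—F 10] → take B—F (5); add B.
Step 3: frontier [A—D 8, B—E 3, B—D 11, D—F 10] → take B—E (3); add E.
Step 4: frontier [A—D 8, B—D 11, D—F 10] → take A—D (8); add D.
Step 5: frontier [D—G 8, C—D 14] → take D—G (8); add G.
Step 6: frontier [C—D 14, C—G 12] → take C—G (12); add C.
Vertex order: A, F, B, E, D, G, C. The 6th vertex is G.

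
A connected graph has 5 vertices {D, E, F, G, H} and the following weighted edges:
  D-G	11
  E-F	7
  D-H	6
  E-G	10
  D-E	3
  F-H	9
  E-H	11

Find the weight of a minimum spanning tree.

Prim's algorithm from H:
Step 1: cheapest edge leaving the tree is D-H (6); add D.
Step 2: cheapest edge leaving the tree is D-E (3); add E.
Step 3: cheapest edge leaving the tree is E-F (7); add F.
Step 4: cheapest edge leaving the tree is E-G (10); add G.
MST edges: D-H, D-E, E-F, E-G; total weight 6+3+7+10 = 26.

26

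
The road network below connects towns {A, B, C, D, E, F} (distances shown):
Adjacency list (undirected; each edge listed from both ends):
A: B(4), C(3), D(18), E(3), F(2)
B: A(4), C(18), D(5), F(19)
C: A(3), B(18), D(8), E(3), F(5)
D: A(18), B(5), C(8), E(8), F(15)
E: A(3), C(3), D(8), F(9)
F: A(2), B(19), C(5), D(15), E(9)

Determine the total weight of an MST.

17

Grow the tree from D using Prim:
Step 1: frontier [B-D 5, C-D 8, D-E 8, D-F 15, A-D 18] → take B-D (5); add B.
Step 2: frontier [A-B 4, B-C 18, B-F 19, C-D 8, D-E 8, D-F 15, A-D 18] → take A-B (4); add A.
Step 3: frontier [A-F 2, A-C 3, A-E 3, B-C 18, B-F 19, C-D 8, D-E 8, D-F 15] → take A-F (2); add F.
Step 4: frontier [A-C 3, A-E 3, B-C 18, C-D 8, D-E 8, C-F 5, E-F 9] → take A-C (3); add C.
Step 5: frontier [A-E 3, C-E 3, D-E 8, E-F 9] → take A-E (3); add E.
MST edges: B-D, A-B, A-F, A-C, A-E; total weight 5+4+2+3+3 = 17.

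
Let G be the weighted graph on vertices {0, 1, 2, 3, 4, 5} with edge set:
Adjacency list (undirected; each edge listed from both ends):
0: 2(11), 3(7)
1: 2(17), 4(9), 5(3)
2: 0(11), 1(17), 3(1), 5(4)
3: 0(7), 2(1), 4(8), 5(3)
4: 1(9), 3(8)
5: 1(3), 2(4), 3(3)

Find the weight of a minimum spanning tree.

Kruskal: consider edges lightest-first.
2-3 (1): add. Components now {0} {1} {2,3} {4} {5}
1-5 (3): add. Components now {0} {1,5} {2,3} {4}
3-5 (3): add. Components now {0} {1,2,3,5} {4}
2-5 (4): skip — 2 and 5 already connected.
0-3 (7): add. Components now {0,1,2,3,5} {4}
3-4 (8): add. Components now {0,1,2,3,4,5}
MST edges: 2-3, 1-5, 3-5, 0-3, 3-4; total weight 1+3+3+7+8 = 22.

22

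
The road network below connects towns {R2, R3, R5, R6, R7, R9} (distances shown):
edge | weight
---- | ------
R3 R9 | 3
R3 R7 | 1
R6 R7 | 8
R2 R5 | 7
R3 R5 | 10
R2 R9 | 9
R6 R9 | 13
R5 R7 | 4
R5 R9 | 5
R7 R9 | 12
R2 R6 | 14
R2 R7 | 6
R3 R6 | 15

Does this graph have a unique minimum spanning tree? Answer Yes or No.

Kruskal's algorithm — process edges by increasing weight (ties by edge label):
R3 R7 (1): add — endpoints in different components.
R3 R9 (3): add — endpoints in different components.
R5 R7 (4): add — endpoints in different components.
R5 R9 (5): skip — R9 and R5 already connected.
R2 R7 (6): add — endpoints in different components.
R2 R5 (7): skip — R2 and R5 already connected.
R6 R7 (8): add — endpoints in different components.
Every non-tree edge has weight strictly greater than the heaviest edge on the tree path between its endpoints, so the MST is unique.

Yes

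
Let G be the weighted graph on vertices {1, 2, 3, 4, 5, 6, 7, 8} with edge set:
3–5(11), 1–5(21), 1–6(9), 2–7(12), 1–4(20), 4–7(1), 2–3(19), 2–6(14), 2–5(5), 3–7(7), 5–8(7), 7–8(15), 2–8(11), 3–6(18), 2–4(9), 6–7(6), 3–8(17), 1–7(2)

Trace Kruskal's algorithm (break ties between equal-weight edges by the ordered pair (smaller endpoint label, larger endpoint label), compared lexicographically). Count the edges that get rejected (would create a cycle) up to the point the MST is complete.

1

Kruskal's algorithm — process edges by increasing weight (ties by edge label):
4–7 (1): add — endpoints in different components.
1–7 (2): add — endpoints in different components.
2–5 (5): add — endpoints in different components.
6–7 (6): add — endpoints in different components.
3–7 (7): add — endpoints in different components.
5–8 (7): add — endpoints in different components.
1–6 (9): skip — 1 and 6 already connected.
2–4 (9): add — endpoints in different components.
Edges rejected before the tree was complete: 1.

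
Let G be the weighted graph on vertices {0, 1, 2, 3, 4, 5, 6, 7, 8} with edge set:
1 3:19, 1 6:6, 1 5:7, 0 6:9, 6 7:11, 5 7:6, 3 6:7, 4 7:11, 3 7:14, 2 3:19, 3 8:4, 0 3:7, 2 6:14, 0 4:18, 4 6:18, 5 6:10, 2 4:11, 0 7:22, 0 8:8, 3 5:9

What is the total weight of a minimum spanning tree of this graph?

Grow the tree from 7 using Prim:
Step 1: cheapest edge leaving the tree is 5 7 (6); add 5.
Step 2: cheapest edge leaving the tree is 1 5 (7); add 1.
Step 3: cheapest edge leaving the tree is 1 6 (6); add 6.
Step 4: cheapest edge leaving the tree is 3 6 (7); add 3.
Step 5: cheapest edge leaving the tree is 3 8 (4); add 8.
Step 6: cheapest edge leaving the tree is 0 3 (7); add 0.
Step 7: cheapest edge leaving the tree is 4 7 (11); add 4.
Step 8: cheapest edge leaving the tree is 2 4 (11); add 2.
MST edges: 5 7, 1 5, 1 6, 3 6, 3 8, 0 3, 4 7, 2 4; total weight 6+7+6+7+4+7+11+11 = 59.

59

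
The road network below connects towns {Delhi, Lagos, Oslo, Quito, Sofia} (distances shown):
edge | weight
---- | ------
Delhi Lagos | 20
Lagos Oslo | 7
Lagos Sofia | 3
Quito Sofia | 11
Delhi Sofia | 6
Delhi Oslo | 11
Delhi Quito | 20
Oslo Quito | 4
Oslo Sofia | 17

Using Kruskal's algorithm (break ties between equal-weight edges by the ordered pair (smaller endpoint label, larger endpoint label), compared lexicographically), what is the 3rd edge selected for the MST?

Kruskal's algorithm — process edges by increasing weight (ties by edge label):
Lagos Sofia (3): add. Components now {Lagos,Sofia} {Oslo} {Quito} {Delhi}
Oslo Quito (4): add. Components now {Lagos,Sofia} {Oslo,Quito} {Delhi}
Delhi Sofia (6): add. Components now {Delhi,Lagos,Sofia} {Oslo,Quito}
Lagos Oslo (7): add. Components now {Delhi,Lagos,Oslo,Quito,Sofia}
The 3rd edge added is Delhi Sofia.

Delhi-Sofia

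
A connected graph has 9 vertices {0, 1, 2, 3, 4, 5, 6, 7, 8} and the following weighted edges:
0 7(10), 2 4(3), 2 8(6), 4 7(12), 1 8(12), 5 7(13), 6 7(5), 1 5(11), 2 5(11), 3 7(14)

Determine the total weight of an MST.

72

Grow the tree from 4 using Prim:
Step 1: frontier [2 4 3, 4 7 12] → take 2 4 (3); add 2.
Step 2: frontier [2 8 6, 2 5 11, 4 7 12] → take 2 8 (6); add 8.
Step 3: frontier [2 5 11, 4 7 12, 1 8 12] → take 2 5 (11); add 5.
Step 4: frontier [4 7 12, 1 5 11, 5 7 13, 1 8 12] → take 1 5 (11); add 1.
Step 5: frontier [4 7 12, 5 7 13] → take 4 7 (12); add 7.
Step 6: frontier [6 7 5, 0 7 10, 3 7 14] → take 6 7 (5); add 6.
Step 7: frontier [0 7 10, 3 7 14] → take 0 7 (10); add 0.
Step 8: frontier [3 7 14] → take 3 7 (14); add 3.
MST edges: 2 4, 2 8, 2 5, 1 5, 4 7, 6 7, 0 7, 3 7; total weight 3+6+11+11+12+5+10+14 = 72.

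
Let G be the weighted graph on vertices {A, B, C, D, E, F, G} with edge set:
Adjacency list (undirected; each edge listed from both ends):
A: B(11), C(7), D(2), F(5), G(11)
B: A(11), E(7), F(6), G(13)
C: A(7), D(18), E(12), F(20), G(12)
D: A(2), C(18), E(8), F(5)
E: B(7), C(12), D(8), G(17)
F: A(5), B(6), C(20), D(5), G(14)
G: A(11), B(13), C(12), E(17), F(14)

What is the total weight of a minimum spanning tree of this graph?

Kruskal: consider edges lightest-first.
A-D (2): add. Components now {A,D} {B} {C} {E} {F} {G}
A-F (5): add. Components now {A,D,F} {B} {C} {E} {G}
D-F (5): skip — D and F already connected.
B-F (6): add. Components now {A,B,D,F} {C} {E} {G}
A-C (7): add. Components now {A,B,C,D,F} {E} {G}
B-E (7): add. Components now {A,B,C,D,E,F} {G}
D-E (8): skip — D and E already connected.
A-B (11): skip — A and B already connected.
A-G (11): add. Components now {A,B,C,D,E,F,G}
MST edges: A-D, A-F, B-F, A-C, B-E, A-G; total weight 2+5+6+7+7+11 = 38.

38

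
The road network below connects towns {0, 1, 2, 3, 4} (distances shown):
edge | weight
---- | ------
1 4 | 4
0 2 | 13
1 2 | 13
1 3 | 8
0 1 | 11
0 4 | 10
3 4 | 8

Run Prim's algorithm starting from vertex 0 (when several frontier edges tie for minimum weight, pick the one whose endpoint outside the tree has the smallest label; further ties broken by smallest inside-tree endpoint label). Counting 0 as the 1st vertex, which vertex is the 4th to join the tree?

3

Prim, starting at 0.
Step 1: frontier [0 4 10, 0 1 11, 0 2 13] → take 0 4 (10); add 4.
Step 2: frontier [0 1 11, 0 2 13, 1 4 4, 3 4 8] → take 1 4 (4); add 1.
Step 3: frontier [0 2 13, 1 3 8, 1 2 13, 3 4 8] → take 1 3 (8); add 3.
Step 4: frontier [0 2 13, 1 2 13] → take 0 2 (13); add 2.
Vertex order: 0, 4, 1, 3, 2. The 4th vertex is 3.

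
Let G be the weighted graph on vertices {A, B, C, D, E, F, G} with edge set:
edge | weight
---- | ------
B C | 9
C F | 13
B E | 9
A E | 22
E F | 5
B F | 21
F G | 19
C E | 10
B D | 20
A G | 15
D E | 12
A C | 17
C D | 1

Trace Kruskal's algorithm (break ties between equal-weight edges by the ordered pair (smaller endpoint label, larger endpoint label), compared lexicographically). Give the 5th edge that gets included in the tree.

Kruskal's algorithm — process edges by increasing weight (ties by edge label):
C D (1): add — endpoints in different components.
E F (5): add — endpoints in different components.
B C (9): add — endpoints in different components.
B E (9): add — endpoints in different components.
C E (10): skip — C and E already connected.
D E (12): skip — D and E already connected.
C F (13): skip — C and F already connected.
A G (15): add — endpoints in different components.
A C (17): add — endpoints in different components.
The 5th edge added is A G.

A-G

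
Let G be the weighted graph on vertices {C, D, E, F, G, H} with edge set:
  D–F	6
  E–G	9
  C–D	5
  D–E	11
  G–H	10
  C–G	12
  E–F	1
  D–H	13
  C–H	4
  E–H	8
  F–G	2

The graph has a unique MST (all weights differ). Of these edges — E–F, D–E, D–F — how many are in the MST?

2

Kruskal: consider edges lightest-first.
E–F (1): add. Components now {C} {D} {E,F} {G} {H}
F–G (2): add. Components now {C} {D} {E,F,G} {H}
C–H (4): add. Components now {C,H} {D} {E,F,G}
C–D (5): add. Components now {C,D,H} {E,F,G}
D–F (6): add. Components now {C,D,E,F,G,H}
MST edge set: {E–F, F–G, C–H, C–D, D–F}.
Of the listed edges, {E–F, D–F} are in the MST → 2.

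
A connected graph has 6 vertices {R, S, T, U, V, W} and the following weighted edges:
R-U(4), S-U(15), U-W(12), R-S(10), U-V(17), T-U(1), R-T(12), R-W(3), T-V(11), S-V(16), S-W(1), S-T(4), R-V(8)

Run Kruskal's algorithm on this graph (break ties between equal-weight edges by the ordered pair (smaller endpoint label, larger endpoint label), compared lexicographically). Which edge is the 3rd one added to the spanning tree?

Kruskal: consider edges lightest-first.
S-W (1): add. Components now {T} {S,W} {R} {U} {V}
T-U (1): add. Components now {T,U} {S,W} {R} {V}
R-W (3): add. Components now {T,U} {R,S,W} {V}
R-U (4): add. Components now {R,S,T,U,W} {V}
S-T (4): skip — T and S already connected.
R-V (8): add. Components now {R,S,T,U,V,W}
The 3rd edge added is R-W.

R-W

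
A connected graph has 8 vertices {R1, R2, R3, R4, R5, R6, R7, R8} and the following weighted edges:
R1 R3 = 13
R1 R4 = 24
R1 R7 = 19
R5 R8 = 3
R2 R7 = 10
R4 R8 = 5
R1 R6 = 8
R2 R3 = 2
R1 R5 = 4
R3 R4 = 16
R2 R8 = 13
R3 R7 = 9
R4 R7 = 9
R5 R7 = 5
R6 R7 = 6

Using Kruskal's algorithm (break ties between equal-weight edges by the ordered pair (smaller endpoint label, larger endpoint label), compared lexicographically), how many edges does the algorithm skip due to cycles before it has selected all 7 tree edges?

1

Sort edges by weight, then run Kruskal:
R2 R3 (2): add — endpoints in different components.
R5 R8 (3): add — endpoints in different components.
R1 R5 (4): add — endpoints in different components.
R4 R8 (5): add — endpoints in different components.
R5 R7 (5): add — endpoints in different components.
R6 R7 (6): add — endpoints in different components.
R1 R6 (8): skip — R6 and R1 already connected.
R3 R7 (9): add — endpoints in different components.
Edges rejected before the tree was complete: 1.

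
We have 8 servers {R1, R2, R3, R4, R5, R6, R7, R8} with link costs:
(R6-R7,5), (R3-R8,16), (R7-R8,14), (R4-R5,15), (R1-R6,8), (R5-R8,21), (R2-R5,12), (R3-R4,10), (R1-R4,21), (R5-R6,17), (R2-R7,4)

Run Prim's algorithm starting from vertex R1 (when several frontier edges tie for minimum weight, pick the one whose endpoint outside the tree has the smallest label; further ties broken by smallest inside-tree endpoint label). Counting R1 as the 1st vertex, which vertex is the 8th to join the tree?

Grow the tree from R1 using Prim:
Step 1: frontier [R1-R6 8, R1-R4 21] → take R1-R6 (8); add R6.
Step 2: frontier [R1-R4 21, R6-R7 5, R5-R6 17] → take R6-R7 (5); add R7.
Step 3: frontier [R1-R4 21, R5-R6 17, R2-R7 4, R7-R8 14] → take R2-R7 (4); add R2.
Step 4: frontier [R1-R4 21, R2-R5 12, R5-R6 17, R7-R8 14] → take R2-R5 (12); add R5.
Step 5: frontier [R1-R4 21, R4-R5 15, R5-R8 21, R7-R8 14] → take R7-R8 (14); add R8.
Step 6: frontier [R1-R4 21, R4-R5 15, R3-R8 16] → take R4-R5 (15); add R4.
Step 7: frontier [R3-R4 10, R3-R8 16] → take R3-R4 (10); add R3.
Vertex order: R1, R6, R7, R2, R5, R8, R4, R3. The 8th vertex is R3.

R3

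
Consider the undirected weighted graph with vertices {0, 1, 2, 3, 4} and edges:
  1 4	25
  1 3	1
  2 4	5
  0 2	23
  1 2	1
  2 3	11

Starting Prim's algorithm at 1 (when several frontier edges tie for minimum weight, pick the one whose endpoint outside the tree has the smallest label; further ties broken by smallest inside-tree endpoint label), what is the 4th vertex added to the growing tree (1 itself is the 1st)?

4

Grow the tree from 1 using Prim:
Step 1: frontier [1 2 1, 1 3 1, 1 4 25] → take 1 2 (1); add 2.
Step 2: frontier [1 3 1, 1 4 25, 2 4 5, 2 3 11, 0 2 23] → take 1 3 (1); add 3.
Step 3: frontier [1 4 25, 2 4 5, 0 2 23] → take 2 4 (5); add 4.
Step 4: frontier [0 2 23] → take 0 2 (23); add 0.
Vertex order: 1, 2, 3, 4, 0. The 4th vertex is 4.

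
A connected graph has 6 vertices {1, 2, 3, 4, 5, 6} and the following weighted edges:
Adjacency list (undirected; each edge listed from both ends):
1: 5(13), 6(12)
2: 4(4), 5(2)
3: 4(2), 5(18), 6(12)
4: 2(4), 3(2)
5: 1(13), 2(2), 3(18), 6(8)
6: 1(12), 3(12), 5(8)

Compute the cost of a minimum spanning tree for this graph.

Grow the tree from 3 using Prim:
Step 1: frontier [3–4 2, 3–6 12, 3–5 18] → take 3–4 (2); add 4.
Step 2: frontier [3–6 12, 3–5 18, 2–4 4] → take 2–4 (4); add 2.
Step 3: frontier [2–5 2, 3–6 12, 3–5 18] → take 2–5 (2); add 5.
Step 4: frontier [3–6 12, 5–6 8, 1–5 13] → take 5–6 (8); add 6.
Step 5: frontier [1–5 13, 1–6 12] → take 1–6 (12); add 1.
MST edges: 3–4, 2–4, 2–5, 5–6, 1–6; total weight 2+4+2+8+12 = 28.

28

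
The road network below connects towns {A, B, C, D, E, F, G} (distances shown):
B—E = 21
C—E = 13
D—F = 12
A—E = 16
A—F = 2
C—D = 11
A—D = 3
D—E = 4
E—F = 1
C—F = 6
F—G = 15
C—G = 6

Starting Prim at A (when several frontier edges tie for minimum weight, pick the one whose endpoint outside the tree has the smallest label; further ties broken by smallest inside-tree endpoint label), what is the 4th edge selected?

Prim, starting at A.
Step 1: frontier [A—F 2, A—D 3, A—E 16] → take A—F (2); add F.
Step 2: frontier [A—D 3, A—E 16, E—F 1, C—F 6, D—F 12, F—G 15] → take E—F (1); add E.
Step 3: frontier [A—D 3, D—E 4, C—E 13, B—E 21, C—F 6, D—F 12, F—G 15] → take A—D (3); add D.
Step 4: frontier [C—D 11, C—E 13, B—E 21, C—F 6, F—G 15] → take C—F (6); add C.
Step 5: frontier [C—G 6, B—E 21, F—G 15] → take C—G (6); add G.
Step 6: frontier [B—E 21] → take B—E (21); add B.
The 4th edge added is C—F.

C-F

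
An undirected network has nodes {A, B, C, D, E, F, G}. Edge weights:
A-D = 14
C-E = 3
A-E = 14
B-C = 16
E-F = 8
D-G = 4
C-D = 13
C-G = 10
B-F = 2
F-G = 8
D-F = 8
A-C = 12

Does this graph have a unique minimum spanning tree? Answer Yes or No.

Kruskal's algorithm — process edges by increasing weight (ties by edge label):
B-F (2): add. Components now {A} {B,F} {C} {D} {E} {G}
C-E (3): add. Components now {A} {B,F} {C,E} {D} {G}
D-G (4): add. Components now {A} {B,F} {C,E} {D,G}
D-F (8): add. Components now {A} {B,D,F,G} {C,E}
E-F (8): add. Components now {A} {B,C,D,E,F,G}
F-G (8): skip — F and G already connected.
C-G (10): skip — C and G already connected.
A-C (12): add. Components now {A,B,C,D,E,F,G}
Non-tree edge F-G has weight 8, equal to the heaviest edge on its tree cycle — swapping gives another MST of the same weight. Not unique.

No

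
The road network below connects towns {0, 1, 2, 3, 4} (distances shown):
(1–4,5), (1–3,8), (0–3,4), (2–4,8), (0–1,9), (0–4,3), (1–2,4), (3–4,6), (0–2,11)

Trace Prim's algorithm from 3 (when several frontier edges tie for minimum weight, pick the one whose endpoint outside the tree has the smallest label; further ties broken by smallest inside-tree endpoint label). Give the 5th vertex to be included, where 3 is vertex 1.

2

Grow the tree from 3 using Prim:
Step 1: frontier [0–3 4, 3–4 6, 1–3 8] → take 0–3 (4); add 0.
Step 2: frontier [0–4 3, 0–1 9, 0–2 11, 3–4 6, 1–3 8] → take 0–4 (3); add 4.
Step 3: frontier [0–1 9, 0–2 11, 1–3 8, 1–4 5, 2–4 8] → take 1–4 (5); add 1.
Step 4: frontier [0–2 11, 1–2 4, 2–4 8] → take 1–2 (4); add 2.
Vertex order: 3, 0, 4, 1, 2. The 5th vertex is 2.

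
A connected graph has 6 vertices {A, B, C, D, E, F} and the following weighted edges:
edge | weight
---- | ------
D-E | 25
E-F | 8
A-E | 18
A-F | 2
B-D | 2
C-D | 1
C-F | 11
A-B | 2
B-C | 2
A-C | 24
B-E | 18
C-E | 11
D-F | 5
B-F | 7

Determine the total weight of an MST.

15

Kruskal's algorithm — process edges by increasing weight (ties by edge label):
C-D (1): add — endpoints in different components.
A-B (2): add — endpoints in different components.
A-F (2): add — endpoints in different components.
B-C (2): add — endpoints in different components.
B-D (2): skip — B and D already connected.
D-F (5): skip — D and F already connected.
B-F (7): skip — B and F already connected.
E-F (8): add — endpoints in different components.
MST edges: C-D, A-B, A-F, B-C, E-F; total weight 1+2+2+2+8 = 15.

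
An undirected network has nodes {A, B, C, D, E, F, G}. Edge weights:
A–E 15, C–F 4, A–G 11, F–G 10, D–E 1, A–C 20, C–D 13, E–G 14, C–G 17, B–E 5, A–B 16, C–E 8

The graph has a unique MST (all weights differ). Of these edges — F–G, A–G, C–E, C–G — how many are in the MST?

Kruskal's algorithm — process edges by increasing weight (ties by edge label):
D–E (1): add — endpoints in different components.
C–F (4): add — endpoints in different components.
B–E (5): add — endpoints in different components.
C–E (8): add — endpoints in different components.
F–G (10): add — endpoints in different components.
A–G (11): add — endpoints in different components.
MST edge set: {D–E, C–F, B–E, C–E, F–G, A–G}.
Of the listed edges, {F–G, A–G, C–E} are in the MST → 3.

3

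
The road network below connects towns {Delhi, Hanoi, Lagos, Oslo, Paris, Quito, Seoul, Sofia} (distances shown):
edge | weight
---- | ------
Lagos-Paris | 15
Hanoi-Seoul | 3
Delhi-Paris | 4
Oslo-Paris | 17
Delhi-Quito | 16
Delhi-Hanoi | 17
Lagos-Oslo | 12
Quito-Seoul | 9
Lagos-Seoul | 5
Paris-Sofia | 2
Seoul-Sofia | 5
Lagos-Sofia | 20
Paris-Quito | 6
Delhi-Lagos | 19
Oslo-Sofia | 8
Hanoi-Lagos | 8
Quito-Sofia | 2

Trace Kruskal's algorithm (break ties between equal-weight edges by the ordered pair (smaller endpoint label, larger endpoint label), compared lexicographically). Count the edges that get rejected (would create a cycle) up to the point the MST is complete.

Sort edges by weight, then run Kruskal:
Paris-Sofia (2): add — endpoints in different components.
Quito-Sofia (2): add — endpoints in different components.
Hanoi-Seoul (3): add — endpoints in different components.
Delhi-Paris (4): add — endpoints in different components.
Lagos-Seoul (5): add — endpoints in different components.
Seoul-Sofia (5): add — endpoints in different components.
Paris-Quito (6): skip — Paris and Quito already connected.
Hanoi-Lagos (8): skip — Lagos and Hanoi already connected.
Oslo-Sofia (8): add — endpoints in different components.
Edges rejected before the tree was complete: 2.

2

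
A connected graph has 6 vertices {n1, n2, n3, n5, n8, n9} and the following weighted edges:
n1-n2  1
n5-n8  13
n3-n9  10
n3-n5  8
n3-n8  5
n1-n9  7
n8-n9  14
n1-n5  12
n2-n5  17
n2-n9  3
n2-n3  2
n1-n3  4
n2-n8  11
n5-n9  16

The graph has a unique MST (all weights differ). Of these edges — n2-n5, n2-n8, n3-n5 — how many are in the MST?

1

Kruskal: consider edges lightest-first.
n1-n2 (1): add. Components now {n5} {n8} {n1,n2} {n9} {n3}
n2-n3 (2): add. Components now {n5} {n8} {n1,n2,n3} {n9}
n2-n9 (3): add. Components now {n5} {n8} {n1,n2,n3,n9}
n1-n3 (4): skip — n1 and n3 already connected.
n3-n8 (5): add. Components now {n5} {n1,n2,n3,n8,n9}
n1-n9 (7): skip — n1 and n9 already connected.
n3-n5 (8): add. Components now {n1,n2,n3,n5,n8,n9}
MST edge set: {n1-n2, n2-n3, n2-n9, n3-n8, n3-n5}.
Of the listed edges, {n3-n5} are in the MST → 1.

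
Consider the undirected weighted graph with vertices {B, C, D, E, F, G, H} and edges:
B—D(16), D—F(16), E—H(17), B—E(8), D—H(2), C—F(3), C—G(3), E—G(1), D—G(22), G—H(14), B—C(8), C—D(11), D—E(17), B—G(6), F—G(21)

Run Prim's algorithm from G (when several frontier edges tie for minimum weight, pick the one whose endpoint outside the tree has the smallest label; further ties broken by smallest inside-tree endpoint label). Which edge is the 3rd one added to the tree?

Prim, starting at G.
Step 1: cheapest edge leaving the tree is E—G (1); add E.
Step 2: cheapest edge leaving the tree is C—G (3); add C.
Step 3: cheapest edge leaving the tree is C—F (3); add F.
Step 4: cheapest edge leaving the tree is B—G (6); add B.
Step 5: cheapest edge leaving the tree is C—D (11); add D.
Step 6: cheapest edge leaving the tree is D—H (2); add H.
The 3rd edge added is C—F.

C-F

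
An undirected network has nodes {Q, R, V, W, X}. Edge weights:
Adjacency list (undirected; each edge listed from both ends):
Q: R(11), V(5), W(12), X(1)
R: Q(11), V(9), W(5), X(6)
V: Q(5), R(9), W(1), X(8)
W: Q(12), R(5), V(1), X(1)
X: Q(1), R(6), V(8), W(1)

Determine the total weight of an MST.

Prim, starting at W.
Step 1: frontier [V–W 1, W–X 1, R–W 5, Q–W 12] → take V–W (1); add V.
Step 2: frontier [Q–V 5, V–X 8, R–V 9, W–X 1, R–W 5, Q–W 12] → take W–X (1); add X.
Step 3: frontier [Q–V 5, R–V 9, R–W 5, Q–W 12, Q–X 1, R–X 6] → take Q–X (1); add Q.
Step 4: frontier [Q–R 11, R–V 9, R–W 5, R–X 6] → take R–W (5); add R.
MST edges: V–W, W–X, Q–X, R–W; total weight 1+1+1+5 = 8.

8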